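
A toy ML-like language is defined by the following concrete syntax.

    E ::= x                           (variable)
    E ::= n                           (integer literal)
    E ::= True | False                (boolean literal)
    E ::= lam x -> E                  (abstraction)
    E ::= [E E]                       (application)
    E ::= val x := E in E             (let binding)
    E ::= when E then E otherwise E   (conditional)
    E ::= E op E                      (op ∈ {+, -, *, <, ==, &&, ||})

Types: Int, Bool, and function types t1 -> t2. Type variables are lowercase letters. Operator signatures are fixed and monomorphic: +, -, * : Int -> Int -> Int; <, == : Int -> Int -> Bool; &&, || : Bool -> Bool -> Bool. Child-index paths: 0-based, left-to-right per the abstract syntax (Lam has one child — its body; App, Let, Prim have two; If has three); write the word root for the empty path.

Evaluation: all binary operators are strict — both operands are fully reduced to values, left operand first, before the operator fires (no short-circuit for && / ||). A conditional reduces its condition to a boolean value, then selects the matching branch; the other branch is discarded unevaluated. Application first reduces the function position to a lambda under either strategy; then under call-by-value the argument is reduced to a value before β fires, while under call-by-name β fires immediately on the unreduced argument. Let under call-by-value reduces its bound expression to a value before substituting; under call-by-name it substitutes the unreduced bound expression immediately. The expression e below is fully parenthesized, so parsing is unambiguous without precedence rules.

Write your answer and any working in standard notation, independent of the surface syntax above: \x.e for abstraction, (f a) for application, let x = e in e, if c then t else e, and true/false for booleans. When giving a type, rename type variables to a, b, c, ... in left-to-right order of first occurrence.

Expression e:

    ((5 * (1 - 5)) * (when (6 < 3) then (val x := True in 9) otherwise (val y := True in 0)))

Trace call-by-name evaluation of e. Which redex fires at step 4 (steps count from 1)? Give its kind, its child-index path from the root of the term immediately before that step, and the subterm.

Answer: if at 1 : (if false then (let x = true in 9) else (let y = true in 0))

Trace:
step 0: ((5 * (1 - 5)) * (if (6 < 3) then (let x = true in 9) else (let y = true in 0)))
step 1: [delta@0.1] ((5 * -4) * (if (6 < 3) then (let x = true in 9) else (let y = true in 0)))
step 2: [delta@0] (-20 * (if (6 < 3) then (let x = true in 9) else (let y = true in 0)))
step 3: [delta@1.0] (-20 * (if false then (let x = true in 9) else (let y = true in 0)))
step 4: [if@1] (-20 * (let y = true in 0))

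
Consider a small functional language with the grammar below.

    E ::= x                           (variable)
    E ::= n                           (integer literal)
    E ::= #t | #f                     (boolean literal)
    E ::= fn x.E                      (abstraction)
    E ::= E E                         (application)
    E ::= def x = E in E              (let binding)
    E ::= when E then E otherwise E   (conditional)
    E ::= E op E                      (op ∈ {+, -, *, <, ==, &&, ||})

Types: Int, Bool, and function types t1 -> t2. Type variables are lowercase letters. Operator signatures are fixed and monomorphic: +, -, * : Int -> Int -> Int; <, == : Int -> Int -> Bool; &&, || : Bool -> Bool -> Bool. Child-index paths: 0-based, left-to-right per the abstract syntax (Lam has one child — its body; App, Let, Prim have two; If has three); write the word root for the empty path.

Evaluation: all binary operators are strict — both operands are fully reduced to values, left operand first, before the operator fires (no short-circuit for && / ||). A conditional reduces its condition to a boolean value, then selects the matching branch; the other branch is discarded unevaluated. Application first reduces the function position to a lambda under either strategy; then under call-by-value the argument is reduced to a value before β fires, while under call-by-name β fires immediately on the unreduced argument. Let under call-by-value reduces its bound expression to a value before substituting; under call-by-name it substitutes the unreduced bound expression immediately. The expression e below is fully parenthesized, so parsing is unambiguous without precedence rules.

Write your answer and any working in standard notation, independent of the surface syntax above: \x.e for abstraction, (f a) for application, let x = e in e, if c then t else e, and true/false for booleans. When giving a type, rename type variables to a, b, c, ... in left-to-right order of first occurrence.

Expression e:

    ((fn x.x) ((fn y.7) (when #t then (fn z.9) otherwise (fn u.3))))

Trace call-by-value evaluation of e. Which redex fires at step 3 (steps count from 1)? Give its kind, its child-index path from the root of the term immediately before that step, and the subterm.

Trace:
step 0: ((\x.x) ((\y.7) (if true then (\z.9) else (\u.3))))
step 1: [if@1.1] ((\x.x) ((\y.7) (\z.9)))
step 2: [beta@1] ((\x.x) 7)
step 3: [beta@root] 7

Answer: beta at root : ((\x.x) 7)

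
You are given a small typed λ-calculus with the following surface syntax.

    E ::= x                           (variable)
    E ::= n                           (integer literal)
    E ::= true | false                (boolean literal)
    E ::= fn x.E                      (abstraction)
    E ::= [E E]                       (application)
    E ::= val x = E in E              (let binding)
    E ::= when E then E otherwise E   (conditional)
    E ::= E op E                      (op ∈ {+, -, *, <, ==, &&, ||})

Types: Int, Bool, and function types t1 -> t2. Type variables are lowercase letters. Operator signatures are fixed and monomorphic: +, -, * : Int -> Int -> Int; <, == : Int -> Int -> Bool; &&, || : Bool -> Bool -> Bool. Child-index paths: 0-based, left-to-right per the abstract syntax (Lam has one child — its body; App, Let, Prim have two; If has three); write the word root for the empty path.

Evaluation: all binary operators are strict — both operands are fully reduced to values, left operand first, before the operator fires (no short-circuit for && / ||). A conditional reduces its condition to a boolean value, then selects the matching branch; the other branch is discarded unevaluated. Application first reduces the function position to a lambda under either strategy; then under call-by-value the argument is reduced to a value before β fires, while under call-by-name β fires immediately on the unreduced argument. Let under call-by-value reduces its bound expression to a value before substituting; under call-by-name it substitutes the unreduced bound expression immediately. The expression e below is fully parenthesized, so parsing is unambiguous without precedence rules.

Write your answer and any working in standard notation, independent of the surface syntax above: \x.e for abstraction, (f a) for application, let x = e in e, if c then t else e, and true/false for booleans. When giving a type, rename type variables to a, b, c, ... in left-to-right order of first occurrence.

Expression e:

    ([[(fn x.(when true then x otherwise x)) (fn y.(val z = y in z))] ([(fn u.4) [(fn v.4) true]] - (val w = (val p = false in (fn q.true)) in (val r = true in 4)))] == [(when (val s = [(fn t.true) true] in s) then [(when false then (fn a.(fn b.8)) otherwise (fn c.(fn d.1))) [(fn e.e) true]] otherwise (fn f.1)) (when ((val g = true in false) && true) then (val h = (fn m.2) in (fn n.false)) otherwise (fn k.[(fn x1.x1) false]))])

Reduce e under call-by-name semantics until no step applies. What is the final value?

Working:
step 0: ((((\x.(if true then x else x)) (\y.(let z = y in z))) (((\u.4) ((\v.4) true)) - (let w = (let p = false in (\q.true)) in (let r = true in 4)))) == ((if (let s = ((\t.true) true) in s) then ((if false then (\a.(\b.8)) else (\c.(\d.1))) ((\e.e) true)) else (\f.1)) (if ((let g = true in false) && true) then (let h = (\m.2) in (\n.false)) else (\k.((\x1.x1) false)))))
step 1: [beta@0.0] (((if true then (\y.(let z = y in z)) else (\y.(let z = y in z))) (((\u.4) ((\v.4) true)) - (let w = (let p = false in (\q.true)) in (let r = true in 4)))) == ((if (let s = ((\t.true) true) in s) then ((if false then (\a.(\b.8)) else (\c.(\d.1))) ((\e.e) true)) else (\f.1)) (if ((let g = true in false) && true) then (let h = (\m.2) in (\n.false)) else (\k.((\x1.x1) false)))))
step 2: [if@0.0] (((\y.(let z = y in z)) (((\u.4) ((\v.4) true)) - (let w = (let p = false in (\q.true)) in (let r = true in 4)))) == ((if (let s = ((\t.true) true) in s) then ((if false then (\a.(\b.8)) else (\c.(\d.1))) ((\e.e) true)) else (\f.1)) (if ((let g = true in false) && true) then (let h = (\m.2) in (\n.false)) else (\k.((\x1.x1) false)))))
step 3: [beta@0] ((let z = (((\u.4) ((\v.4) true)) - (let w = (let p = false in (\q.true)) in (let r = true in 4))) in z) == ((if (let s = ((\t.true) true) in s) then ((if false then (\a.(\b.8)) else (\c.(\d.1))) ((\e.e) true)) else (\f.1)) (if ((let g = true in false) && true) then (let h = (\m.2) in (\n.false)) else (\k.((\x1.x1) false)))))
step 4: [let@0] ((((\u.4) ((\v.4) true)) - (let w = (let p = false in (\q.true)) in (let r = true in 4))) == ((if (let s = ((\t.true) true) in s) then ((if false then (\a.(\b.8)) else (\c.(\d.1))) ((\e.e) true)) else (\f.1)) (if ((let g = true in false) && true) then (let h = (\m.2) in (\n.false)) else (\k.((\x1.x1) false)))))
step 5: [beta@0.0] ((4 - (let w = (let p = false in (\q.true)) in (let r = true in 4))) == ((if (let s = ((\t.true) true) in s) then ((if false then (\a.(\b.8)) else (\c.(\d.1))) ((\e.e) true)) else (\f.1)) (if ((let g = true in false) && true) then (let h = (\m.2) in (\n.false)) else (\k.((\x1.x1) false)))))
step 6: [let@0.1] ((4 - (let r = true in 4)) == ((if (let s = ((\t.true) true) in s) then ((if false then (\a.(\b.8)) else (\c.(\d.1))) ((\e.e) true)) else (\f.1)) (if ((let g = true in false) && true) then (let h = (\m.2) in (\n.false)) else (\k.((\x1.x1) false)))))
step 7: [let@0.1] ((4 - 4) == ((if (let s = ((\t.true) true) in s) then ((if false then (\a.(\b.8)) else (\c.(\d.1))) ((\e.e) true)) else (\f.1)) (if ((let g = true in false) && true) then (let h = (\m.2) in (\n.false)) else (\k.((\x1.x1) false)))))
step 8: [delta@0] (0 == ((if (let s = ((\t.true) true) in s) then ((if false then (\a.(\b.8)) else (\c.(\d.1))) ((\e.e) true)) else (\f.1)) (if ((let g = true in false) && true) then (let h = (\m.2) in (\n.false)) else (\k.((\x1.x1) false)))))
step 9: [let@1.0.0] (0 == ((if ((\t.true) true) then ((if false then (\a.(\b.8)) else (\c.(\d.1))) ((\e.e) true)) else (\f.1)) (if ((let g = true in false) && true) then (let h = (\m.2) in (\n.false)) else (\k.((\x1.x1) false)))))
step 10: [beta@1.0.0] (0 == ((if true then ((if false then (\a.(\b.8)) else (\c.(\d.1))) ((\e.e) true)) else (\f.1)) (if ((let g = true in false) && true) then (let h = (\m.2) in (\n.false)) else (\k.((\x1.x1) false)))))
step 11: [if@1.0] (0 == (((if false then (\a.(\b.8)) else (\c.(\d.1))) ((\e.e) true)) (if ((let g = true in false) && true) then (let h = (\m.2) in (\n.false)) else (\k.((\x1.x1) false)))))
step 12: [if@1.0.0] (0 == (((\c.(\d.1)) ((\e.e) true)) (if ((let g = true in false) && true) then (let h = (\m.2) in (\n.false)) else (\k.((\x1.x1) false)))))
step 13: [beta@1.0] (0 == ((\d.1) (if ((let g = true in false) && true) then (let h = (\m.2) in (\n.false)) else (\k.((\x1.x1) false)))))
step 14: [beta@1] (0 == 1)
step 15: [delta@root] false

Answer: false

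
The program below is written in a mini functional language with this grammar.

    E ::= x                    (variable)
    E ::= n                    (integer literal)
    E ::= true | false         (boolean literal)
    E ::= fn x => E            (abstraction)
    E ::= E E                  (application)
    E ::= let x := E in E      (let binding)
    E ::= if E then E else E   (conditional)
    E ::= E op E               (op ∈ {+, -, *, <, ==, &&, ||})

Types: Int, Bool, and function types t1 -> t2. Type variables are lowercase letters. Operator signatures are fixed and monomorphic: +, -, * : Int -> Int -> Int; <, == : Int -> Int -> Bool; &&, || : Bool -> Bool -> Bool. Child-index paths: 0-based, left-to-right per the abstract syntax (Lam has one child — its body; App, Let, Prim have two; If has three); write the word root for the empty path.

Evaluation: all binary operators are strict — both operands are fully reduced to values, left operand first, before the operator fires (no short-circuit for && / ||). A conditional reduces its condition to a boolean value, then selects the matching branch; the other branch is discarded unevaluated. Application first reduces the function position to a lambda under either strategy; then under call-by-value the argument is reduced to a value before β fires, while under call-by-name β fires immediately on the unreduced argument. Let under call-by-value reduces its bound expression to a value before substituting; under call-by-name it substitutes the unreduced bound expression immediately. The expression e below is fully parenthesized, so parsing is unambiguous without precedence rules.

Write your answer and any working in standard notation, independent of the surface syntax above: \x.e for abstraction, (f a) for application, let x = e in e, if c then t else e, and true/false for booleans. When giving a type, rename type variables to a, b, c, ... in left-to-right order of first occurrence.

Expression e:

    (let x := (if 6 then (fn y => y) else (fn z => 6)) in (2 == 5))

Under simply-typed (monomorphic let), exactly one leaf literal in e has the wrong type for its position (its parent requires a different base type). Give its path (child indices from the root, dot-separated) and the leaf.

Answer: 0.0 : 6

Working:
  unify Int ~ Bool
  FAIL: mismatch Int ~ Bool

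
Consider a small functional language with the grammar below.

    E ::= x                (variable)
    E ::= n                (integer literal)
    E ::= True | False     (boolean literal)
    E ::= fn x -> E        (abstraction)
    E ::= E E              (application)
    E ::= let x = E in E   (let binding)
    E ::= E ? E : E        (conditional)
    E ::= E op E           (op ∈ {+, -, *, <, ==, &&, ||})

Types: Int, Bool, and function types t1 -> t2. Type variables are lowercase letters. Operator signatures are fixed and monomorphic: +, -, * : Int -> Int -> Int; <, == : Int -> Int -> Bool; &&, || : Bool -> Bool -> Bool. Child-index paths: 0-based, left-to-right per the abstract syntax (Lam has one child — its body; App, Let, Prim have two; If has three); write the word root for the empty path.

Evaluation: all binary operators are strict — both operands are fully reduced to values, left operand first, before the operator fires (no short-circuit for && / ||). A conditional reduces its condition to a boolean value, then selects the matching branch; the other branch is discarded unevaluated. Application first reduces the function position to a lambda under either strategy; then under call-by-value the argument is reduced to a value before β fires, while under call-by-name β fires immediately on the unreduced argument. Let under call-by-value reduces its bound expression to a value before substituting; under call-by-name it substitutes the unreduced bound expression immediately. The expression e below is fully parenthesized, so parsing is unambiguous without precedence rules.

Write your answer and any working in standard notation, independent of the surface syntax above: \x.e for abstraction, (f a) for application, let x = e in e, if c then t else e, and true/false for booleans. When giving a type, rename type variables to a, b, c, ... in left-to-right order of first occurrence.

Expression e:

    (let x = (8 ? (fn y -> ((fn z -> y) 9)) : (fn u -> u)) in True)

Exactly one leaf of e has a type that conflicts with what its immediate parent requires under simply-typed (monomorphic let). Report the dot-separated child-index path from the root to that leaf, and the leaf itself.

Answer: 0.0 : 8

Working:
  unify Int ~ Bool
  FAIL: mismatch Int ~ Bool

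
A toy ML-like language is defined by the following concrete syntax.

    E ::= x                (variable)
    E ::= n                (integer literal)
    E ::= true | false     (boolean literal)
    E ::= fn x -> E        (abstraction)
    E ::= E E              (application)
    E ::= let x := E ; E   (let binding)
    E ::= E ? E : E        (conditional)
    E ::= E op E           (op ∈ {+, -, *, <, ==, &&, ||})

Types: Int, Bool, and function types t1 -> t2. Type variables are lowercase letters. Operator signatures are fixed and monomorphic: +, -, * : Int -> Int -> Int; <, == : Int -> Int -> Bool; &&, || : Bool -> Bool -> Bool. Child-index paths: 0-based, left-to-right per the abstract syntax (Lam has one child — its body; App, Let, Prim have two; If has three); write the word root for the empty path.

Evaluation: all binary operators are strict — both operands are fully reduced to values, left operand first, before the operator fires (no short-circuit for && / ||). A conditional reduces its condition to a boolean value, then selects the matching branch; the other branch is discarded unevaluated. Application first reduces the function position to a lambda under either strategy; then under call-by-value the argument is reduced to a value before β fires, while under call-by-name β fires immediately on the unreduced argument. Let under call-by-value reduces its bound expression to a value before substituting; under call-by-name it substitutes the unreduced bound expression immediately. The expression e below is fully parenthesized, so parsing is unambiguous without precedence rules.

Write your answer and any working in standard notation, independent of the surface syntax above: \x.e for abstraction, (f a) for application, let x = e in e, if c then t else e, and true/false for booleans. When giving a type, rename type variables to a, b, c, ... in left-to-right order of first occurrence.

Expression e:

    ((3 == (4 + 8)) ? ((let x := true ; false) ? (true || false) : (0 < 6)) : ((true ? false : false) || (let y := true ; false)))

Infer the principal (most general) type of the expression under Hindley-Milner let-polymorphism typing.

Answer: Bool

Derivation:
  unify Int ~ Int
  unify Int ~ Int
  unify Int ~ Int
  unify Int ~ Int
  unify Bool ~ Bool
let x : Bool
  unify Bool ~ Bool
  unify Bool ~ Bool
  unify Bool ~ Bool
  unify Int ~ Int
  unify Int ~ Int
  unify Bool ~ Bool
  unify Bool ~ Bool
  unify Bool ~ Bool
  unify Bool ~ Bool
let y : Bool
  unify Bool ~ Bool
  unify Bool ~ Bool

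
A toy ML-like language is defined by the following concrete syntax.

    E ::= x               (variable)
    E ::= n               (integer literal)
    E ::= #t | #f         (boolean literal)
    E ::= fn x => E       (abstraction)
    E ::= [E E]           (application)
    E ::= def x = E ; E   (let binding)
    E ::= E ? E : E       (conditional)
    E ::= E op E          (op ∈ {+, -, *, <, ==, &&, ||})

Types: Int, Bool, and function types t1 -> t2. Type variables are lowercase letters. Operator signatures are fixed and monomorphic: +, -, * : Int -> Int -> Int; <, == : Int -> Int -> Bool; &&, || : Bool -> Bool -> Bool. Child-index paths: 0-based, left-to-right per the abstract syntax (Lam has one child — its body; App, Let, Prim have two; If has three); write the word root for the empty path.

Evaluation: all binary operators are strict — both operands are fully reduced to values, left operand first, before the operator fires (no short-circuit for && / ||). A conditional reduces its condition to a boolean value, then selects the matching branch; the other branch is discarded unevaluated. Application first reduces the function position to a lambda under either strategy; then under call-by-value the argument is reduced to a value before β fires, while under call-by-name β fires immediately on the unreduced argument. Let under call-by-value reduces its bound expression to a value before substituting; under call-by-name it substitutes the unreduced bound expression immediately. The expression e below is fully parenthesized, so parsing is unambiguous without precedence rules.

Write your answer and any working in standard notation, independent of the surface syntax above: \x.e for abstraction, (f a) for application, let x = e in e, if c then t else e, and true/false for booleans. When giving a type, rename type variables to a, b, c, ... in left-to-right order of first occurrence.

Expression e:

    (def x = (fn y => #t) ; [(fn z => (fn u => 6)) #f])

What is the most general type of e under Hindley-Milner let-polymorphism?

Answer: a -> Int

Working:
\y._ : a -> Bool
let x : forall. a -> Bool
\u._ : c -> Int
\z._ : b -> c -> Int
  unify b -> c -> Int ~ Bool -> d
  unify b ~ Bool
  unify c -> Int ~ d
_ _ : c -> Int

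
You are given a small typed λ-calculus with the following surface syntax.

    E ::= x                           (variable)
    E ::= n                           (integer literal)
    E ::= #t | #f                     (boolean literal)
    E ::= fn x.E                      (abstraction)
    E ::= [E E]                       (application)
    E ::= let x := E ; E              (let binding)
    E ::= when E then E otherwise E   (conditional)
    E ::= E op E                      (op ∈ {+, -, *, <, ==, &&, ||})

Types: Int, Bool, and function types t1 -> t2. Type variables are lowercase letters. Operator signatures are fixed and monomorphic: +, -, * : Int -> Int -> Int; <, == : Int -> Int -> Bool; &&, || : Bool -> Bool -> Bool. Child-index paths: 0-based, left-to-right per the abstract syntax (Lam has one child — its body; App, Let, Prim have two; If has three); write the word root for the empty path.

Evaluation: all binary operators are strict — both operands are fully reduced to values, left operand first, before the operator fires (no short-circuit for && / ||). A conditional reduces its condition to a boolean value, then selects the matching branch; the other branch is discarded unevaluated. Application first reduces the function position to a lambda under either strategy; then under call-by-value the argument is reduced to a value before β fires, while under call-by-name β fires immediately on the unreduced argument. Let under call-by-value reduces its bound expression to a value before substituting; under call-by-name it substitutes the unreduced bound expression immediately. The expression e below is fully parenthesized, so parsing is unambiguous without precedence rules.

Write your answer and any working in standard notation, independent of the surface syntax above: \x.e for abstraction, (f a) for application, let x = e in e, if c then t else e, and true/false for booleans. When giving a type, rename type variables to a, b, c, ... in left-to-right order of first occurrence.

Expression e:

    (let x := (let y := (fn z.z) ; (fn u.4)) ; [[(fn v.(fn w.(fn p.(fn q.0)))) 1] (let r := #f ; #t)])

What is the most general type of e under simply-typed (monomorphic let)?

Trace:
z : a
\z._ : a -> a
let y : a -> a
\u._ : b -> Int
let x : b -> Int
\q._ : f -> Int
\p._ : e -> f -> Int
\w._ : d -> e -> f -> Int
\v._ : c -> d -> e -> f -> Int
  unify c -> d -> e -> f -> Int ~ Int -> g
  unify c ~ Int
  unify d -> e -> f -> Int ~ g
_ _ : d -> e -> f -> Int
let r : Bool
  unify d -> e -> f -> Int ~ Bool -> h
  unify d ~ Bool
  unify e -> f -> Int ~ h
_ _ : e -> f -> Int

Answer: a -> b -> Int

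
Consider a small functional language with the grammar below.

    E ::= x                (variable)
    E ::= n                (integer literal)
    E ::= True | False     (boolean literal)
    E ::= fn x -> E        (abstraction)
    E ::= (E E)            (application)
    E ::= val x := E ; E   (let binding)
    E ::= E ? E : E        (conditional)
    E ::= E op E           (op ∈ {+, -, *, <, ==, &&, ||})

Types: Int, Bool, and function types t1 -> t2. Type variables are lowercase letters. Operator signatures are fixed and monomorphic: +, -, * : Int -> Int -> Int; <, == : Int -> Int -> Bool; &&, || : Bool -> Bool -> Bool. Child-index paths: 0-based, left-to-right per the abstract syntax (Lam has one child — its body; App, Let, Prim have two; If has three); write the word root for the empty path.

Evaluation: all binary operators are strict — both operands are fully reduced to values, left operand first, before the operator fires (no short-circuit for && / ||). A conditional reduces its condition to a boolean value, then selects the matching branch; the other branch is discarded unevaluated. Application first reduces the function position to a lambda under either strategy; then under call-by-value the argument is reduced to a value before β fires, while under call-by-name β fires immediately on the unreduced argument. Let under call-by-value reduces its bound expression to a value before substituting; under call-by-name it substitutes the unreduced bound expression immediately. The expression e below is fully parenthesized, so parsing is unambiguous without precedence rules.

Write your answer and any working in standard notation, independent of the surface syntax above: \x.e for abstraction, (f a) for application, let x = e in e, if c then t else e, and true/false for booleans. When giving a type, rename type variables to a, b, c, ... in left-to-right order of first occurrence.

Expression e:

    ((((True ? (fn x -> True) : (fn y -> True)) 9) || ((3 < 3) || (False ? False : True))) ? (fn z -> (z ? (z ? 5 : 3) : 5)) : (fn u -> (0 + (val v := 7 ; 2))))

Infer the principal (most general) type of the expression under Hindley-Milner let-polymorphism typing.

Working:
  unify Bool ~ Bool
\x._ : a -> Bool
\y._ : b -> Bool
  unify a -> Bool ~ b -> Bool
  unify a ~ b
  unify Bool ~ Bool
  unify b -> Bool ~ Int -> c
  unify b ~ Int
  unify Bool ~ c
_ _ : Bool
  unify Bool ~ Bool
  unify Int ~ Int
  unify Int ~ Int
  unify Bool ~ Bool
  unify Bool ~ Bool
  unify Bool ~ Bool
  unify Bool ~ Bool
  unify Bool ~ Bool
  unify Bool ~ Bool
z : d
  unify d ~ Bool
z : Bool
  unify Bool ~ Bool
  unify Int ~ Int
  unify Int ~ Int
\z._ : Bool -> Int
  unify Int ~ Int
let v : Int
  unify Int ~ Int
\u._ : e -> Int
  unify Bool -> Int ~ e -> Int
  unify Bool ~ e
  unify Int ~ Int

Answer: Bool -> Int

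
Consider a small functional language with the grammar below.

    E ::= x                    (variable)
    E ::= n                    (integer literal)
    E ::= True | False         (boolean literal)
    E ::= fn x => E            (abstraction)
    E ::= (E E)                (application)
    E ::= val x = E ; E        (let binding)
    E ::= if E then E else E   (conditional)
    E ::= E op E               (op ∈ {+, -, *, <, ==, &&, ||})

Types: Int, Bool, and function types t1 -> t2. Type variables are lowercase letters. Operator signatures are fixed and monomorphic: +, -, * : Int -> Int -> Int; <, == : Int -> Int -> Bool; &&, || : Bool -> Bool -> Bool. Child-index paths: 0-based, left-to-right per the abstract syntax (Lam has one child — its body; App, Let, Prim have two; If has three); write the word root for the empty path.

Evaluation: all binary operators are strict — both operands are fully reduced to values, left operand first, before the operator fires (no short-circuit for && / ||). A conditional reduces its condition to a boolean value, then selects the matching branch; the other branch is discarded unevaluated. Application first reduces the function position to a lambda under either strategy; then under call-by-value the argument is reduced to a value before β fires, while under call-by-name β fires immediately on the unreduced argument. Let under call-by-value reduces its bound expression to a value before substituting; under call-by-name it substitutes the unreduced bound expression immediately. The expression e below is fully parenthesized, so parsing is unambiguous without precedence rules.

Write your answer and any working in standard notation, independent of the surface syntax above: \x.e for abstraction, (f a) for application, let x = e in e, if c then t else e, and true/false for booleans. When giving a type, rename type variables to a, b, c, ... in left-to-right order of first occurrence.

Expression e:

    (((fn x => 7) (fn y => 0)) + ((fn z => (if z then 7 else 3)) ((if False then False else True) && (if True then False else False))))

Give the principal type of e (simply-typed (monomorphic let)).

Working:
\x._ : a -> Int
\y._ : b -> Int
  unify a -> Int ~ (b -> Int) -> c
  unify a ~ b -> Int
  unify Int ~ c
_ _ : Int
  unify Int ~ Int
z : d
  unify d ~ Bool
  unify Int ~ Int
\z._ : Bool -> Int
  unify Bool ~ Bool
  unify Bool ~ Bool
  unify Bool ~ Bool
  unify Bool ~ Bool
  unify Bool ~ Bool
  unify Bool ~ Bool
  unify Bool -> Int ~ Bool -> e
  unify Bool ~ Bool
  unify Int ~ e
_ _ : Int
  unify Int ~ Int

Answer: Int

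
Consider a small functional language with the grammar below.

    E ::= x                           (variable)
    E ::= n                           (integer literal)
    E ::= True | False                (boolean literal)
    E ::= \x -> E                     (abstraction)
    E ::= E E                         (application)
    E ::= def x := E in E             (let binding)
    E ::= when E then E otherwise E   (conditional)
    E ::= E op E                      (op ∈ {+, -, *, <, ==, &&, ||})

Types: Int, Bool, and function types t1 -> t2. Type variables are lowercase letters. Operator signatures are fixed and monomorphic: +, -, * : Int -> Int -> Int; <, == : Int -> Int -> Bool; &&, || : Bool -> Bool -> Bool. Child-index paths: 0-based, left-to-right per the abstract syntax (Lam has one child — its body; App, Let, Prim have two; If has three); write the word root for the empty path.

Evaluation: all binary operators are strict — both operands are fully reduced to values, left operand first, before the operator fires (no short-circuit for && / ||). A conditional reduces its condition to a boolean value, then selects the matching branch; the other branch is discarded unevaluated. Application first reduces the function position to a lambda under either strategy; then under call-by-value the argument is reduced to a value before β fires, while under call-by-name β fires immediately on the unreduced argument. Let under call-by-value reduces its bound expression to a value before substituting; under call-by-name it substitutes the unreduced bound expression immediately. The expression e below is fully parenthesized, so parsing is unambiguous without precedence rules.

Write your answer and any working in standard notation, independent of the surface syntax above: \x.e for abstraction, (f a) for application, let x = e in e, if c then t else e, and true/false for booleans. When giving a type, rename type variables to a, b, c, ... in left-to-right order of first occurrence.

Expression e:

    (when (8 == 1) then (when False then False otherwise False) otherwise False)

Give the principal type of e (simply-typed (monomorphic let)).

Answer: Bool

Derivation:
  unify Int ~ Int
  unify Int ~ Int
  unify Bool ~ Bool
  unify Bool ~ Bool
  unify Bool ~ Bool
  unify Bool ~ Bool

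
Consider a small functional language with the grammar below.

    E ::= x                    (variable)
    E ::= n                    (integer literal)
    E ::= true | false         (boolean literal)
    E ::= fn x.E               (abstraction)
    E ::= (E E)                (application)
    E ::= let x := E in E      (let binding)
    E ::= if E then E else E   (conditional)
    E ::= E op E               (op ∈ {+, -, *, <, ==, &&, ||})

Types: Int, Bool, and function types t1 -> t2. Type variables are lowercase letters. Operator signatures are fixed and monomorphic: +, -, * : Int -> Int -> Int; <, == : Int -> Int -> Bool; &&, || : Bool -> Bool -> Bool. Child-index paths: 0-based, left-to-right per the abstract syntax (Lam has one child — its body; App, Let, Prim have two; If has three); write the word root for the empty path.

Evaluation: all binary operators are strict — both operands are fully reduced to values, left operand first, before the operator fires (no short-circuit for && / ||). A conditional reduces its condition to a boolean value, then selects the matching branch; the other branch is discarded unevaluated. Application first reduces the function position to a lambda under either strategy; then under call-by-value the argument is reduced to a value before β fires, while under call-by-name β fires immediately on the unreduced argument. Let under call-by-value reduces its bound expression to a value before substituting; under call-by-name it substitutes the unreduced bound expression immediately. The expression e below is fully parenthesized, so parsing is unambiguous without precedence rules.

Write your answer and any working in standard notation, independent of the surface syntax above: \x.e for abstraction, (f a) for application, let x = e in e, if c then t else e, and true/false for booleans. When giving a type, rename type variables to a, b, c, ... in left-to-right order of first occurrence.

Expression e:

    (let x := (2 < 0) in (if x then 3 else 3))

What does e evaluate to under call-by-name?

Answer: 3

Trace:
step 0: (let x = (2 < 0) in (if x then 3 else 3))
step 1: [let@root] (if (2 < 0) then 3 else 3)
step 2: [delta@0] (if false then 3 else 3)
step 3: [if@root] 3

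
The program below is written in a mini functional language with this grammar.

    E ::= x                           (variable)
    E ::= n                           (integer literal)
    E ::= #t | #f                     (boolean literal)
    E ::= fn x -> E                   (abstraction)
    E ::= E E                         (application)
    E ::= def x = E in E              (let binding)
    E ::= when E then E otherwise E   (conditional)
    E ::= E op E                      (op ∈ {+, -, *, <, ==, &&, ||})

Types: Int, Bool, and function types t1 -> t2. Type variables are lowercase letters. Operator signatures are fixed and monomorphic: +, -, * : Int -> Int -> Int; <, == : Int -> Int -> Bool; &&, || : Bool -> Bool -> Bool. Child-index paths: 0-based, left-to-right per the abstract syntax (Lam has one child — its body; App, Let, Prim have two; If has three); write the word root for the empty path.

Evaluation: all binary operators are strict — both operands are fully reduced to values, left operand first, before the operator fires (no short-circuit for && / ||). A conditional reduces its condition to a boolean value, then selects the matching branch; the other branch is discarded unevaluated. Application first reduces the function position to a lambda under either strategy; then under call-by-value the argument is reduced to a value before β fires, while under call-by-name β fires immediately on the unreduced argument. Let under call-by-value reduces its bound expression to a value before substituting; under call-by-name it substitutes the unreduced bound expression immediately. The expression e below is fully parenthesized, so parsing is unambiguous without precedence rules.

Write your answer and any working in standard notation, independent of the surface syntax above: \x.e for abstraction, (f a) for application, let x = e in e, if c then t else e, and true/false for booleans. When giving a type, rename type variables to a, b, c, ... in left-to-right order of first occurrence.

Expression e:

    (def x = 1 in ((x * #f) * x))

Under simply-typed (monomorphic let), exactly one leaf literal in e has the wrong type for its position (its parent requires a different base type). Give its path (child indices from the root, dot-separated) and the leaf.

Answer: 1.0.1 : false

Derivation:
let x : Int
x : Int
  unify Int ~ Int
  unify Bool ~ Int
  FAIL: mismatch Bool ~ Int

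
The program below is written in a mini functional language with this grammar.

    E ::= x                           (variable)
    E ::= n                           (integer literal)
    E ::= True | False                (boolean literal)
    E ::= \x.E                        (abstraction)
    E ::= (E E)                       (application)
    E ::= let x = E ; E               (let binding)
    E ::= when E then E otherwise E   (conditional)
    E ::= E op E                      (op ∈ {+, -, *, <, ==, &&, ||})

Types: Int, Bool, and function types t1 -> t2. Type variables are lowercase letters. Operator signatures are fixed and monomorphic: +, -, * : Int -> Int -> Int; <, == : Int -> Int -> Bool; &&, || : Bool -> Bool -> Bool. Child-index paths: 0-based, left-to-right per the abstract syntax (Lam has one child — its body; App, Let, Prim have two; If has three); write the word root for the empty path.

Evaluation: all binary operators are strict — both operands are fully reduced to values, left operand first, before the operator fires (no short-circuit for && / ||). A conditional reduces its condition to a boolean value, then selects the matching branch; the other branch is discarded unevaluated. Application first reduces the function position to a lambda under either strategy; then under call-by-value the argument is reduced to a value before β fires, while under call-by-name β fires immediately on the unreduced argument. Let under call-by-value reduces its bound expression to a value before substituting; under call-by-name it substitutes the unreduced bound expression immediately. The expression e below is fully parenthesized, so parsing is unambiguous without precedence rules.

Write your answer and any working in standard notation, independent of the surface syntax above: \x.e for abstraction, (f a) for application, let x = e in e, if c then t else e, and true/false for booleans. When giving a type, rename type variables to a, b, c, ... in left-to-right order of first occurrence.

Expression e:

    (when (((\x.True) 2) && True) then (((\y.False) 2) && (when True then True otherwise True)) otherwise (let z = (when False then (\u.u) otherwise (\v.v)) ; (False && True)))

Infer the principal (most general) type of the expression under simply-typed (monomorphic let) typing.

Answer: Bool

Derivation:
\x._ : a -> Bool
  unify a -> Bool ~ Int -> b
  unify a ~ Int
  unify Bool ~ b
_ _ : Bool
  unify Bool ~ Bool
  unify Bool ~ Bool
  unify Bool ~ Bool
\y._ : c -> Bool
  unify c -> Bool ~ Int -> d
  unify c ~ Int
  unify Bool ~ d
_ _ : Bool
  unify Bool ~ Bool
  unify Bool ~ Bool
  unify Bool ~ Bool
  unify Bool ~ Bool
  unify Bool ~ Bool
u : e
\u._ : e -> e
v : f
\v._ : f -> f
  unify e -> e ~ f -> f
  unify e ~ f
  unify f ~ f
let z : f -> f
  unify Bool ~ Bool
  unify Bool ~ Bool
  unify Bool ~ Bool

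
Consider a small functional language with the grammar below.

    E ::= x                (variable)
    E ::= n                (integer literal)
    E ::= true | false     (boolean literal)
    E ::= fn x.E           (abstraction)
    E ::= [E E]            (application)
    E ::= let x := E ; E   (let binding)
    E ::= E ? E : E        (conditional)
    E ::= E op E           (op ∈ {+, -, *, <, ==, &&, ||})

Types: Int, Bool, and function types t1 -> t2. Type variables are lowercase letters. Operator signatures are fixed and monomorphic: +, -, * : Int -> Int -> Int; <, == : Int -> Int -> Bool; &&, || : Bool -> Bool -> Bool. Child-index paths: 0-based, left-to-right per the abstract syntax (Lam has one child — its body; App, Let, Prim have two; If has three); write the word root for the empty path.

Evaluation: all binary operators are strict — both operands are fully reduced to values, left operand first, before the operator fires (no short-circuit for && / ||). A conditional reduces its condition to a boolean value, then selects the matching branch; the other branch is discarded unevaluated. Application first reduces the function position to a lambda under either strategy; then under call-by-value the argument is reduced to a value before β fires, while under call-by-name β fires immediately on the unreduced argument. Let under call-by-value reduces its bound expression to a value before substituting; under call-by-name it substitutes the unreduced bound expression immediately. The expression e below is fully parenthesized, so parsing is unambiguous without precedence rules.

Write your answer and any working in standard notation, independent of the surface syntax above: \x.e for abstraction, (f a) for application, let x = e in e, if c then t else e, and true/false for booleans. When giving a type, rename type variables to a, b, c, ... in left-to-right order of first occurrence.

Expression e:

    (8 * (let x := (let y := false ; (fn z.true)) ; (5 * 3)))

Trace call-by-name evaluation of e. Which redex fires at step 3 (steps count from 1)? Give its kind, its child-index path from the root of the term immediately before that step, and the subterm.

Answer: delta at root : (8 * 15)

Trace:
step 0: (8 * (let x = (let y = false in (\z.true)) in (5 * 3)))
step 1: [let@1] (8 * (5 * 3))
step 2: [delta@1] (8 * 15)
step 3: [delta@root] 120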